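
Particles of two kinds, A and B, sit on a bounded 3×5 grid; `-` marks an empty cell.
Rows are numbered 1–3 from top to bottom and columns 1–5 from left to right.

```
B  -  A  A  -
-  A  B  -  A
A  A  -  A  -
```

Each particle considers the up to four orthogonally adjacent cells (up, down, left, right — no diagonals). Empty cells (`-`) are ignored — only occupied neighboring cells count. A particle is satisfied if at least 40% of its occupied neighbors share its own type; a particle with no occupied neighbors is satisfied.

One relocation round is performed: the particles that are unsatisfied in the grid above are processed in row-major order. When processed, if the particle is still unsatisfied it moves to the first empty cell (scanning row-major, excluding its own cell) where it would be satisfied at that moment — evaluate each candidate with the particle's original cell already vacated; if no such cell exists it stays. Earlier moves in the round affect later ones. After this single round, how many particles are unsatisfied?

Initially unsatisfied (in order): (2,3).
  (2,3): no empty cell satisfies it; stays.
Resulting grid:
B - A A -
- A B - A
A A - A -
Unsatisfied now: (2,3).

1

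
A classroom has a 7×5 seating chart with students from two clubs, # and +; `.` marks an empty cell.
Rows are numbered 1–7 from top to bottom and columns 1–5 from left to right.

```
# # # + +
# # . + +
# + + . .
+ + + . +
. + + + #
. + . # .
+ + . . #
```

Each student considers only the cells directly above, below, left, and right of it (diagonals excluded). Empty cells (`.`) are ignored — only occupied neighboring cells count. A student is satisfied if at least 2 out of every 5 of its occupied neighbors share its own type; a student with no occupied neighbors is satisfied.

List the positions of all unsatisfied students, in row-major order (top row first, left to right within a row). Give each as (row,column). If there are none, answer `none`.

(3,1), (4,5), (5,4), (5,5), (6,4)

Row 1: (1,1)# 2/2 satisfied · (1,2)# 3/3 satisfied · (1,3)# 1/2 satisfied · (1,4)+ 2/3 satisfied · (1,5)+ 2/2 satisfied
Row 2: (2,1)# 3/3 satisfied · (2,2)# 2/3 satisfied · (2,4)+ 2/2 satisfied · (2,5)+ 2/2 satisfied
Row 3: (3,1)# 1/3 not · (3,2)+ 2/4 satisfied · (3,3)+ 2/2 satisfied
Row 4: (4,1)+ 1/2 satisfied · (4,2)+ 4/4 satisfied · (4,3)+ 3/3 satisfied · (4,5)+ 0/1 not
Row 5: (5,2)+ 3/3 satisfied · (5,3)+ 3/3 satisfied · (5,4)+ 1/3 not · (5,5)# 0/2 not
Row 6: (6,2)+ 2/2 satisfied · (6,4)# 0/1 not
Row 7: (7,1)+ 1/1 satisfied · (7,2)+ 2/2 satisfied · (7,5)# 0/0 satisfied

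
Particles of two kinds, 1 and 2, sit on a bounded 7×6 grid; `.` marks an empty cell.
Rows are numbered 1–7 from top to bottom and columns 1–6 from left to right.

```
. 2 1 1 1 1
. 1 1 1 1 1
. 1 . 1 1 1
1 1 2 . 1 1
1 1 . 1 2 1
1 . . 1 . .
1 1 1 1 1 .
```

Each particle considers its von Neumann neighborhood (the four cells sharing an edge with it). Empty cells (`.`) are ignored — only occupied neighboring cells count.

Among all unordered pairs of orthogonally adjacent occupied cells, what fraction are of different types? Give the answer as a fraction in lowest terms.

Scan each occupied cell's neighbors to the right and below so each pair is counted once.
Row 1: 2(1,2)–1(1,3)≠ 2(1,2)–1(2,2)≠ 1(1,3)–1(1,4)= 1(1,3)–1(2,3)= 1(1,4)–1(1,5)= 1(1,4)–1(2,4)= 1(1,5)–1(1,6)= 1(1,5)–1(2,5)= 1(1,6)–1(2,6)=  → 2/9 unlike.
Row 2: 1(2,2)–1(2,3)= 1(2,2)–1(3,2)= 1(2,3)–1(2,4)= 1(2,4)–1(2,5)= 1(2,4)–1(3,4)= 1(2,5)–1(2,6)= 1(2,5)–1(3,5)= 1(2,6)–1(3,6)=  → 0/8 unlike.
Row 3: 1(3,2)–1(4,2)= 1(3,4)–1(3,5)= 1(3,5)–1(3,6)= 1(3,5)–1(4,5)= 1(3,6)–1(4,6)=  → 0/5 unlike.
Row 4: 1(4,1)–1(4,2)= 1(4,1)–1(5,1)= 1(4,2)–2(4,3)≠ 1(4,2)–1(5,2)= 1(4,5)–1(4,6)= 1(4,5)–2(5,5)≠ 1(4,6)–1(5,6)=  → 2/7 unlike.
Row 5: 1(5,1)–1(5,2)= 1(5,1)–1(6,1)= 1(5,4)–2(5,5)≠ 1(5,4)–1(6,4)= 2(5,5)–1(5,6)≠  → 2/5 unlike.
Row 6: 1(6,1)–1(7,1)= 1(6,4)–1(7,4)=  → 0/2 unlike.
Row 7: 1(7,1)–1(7,2)= 1(7,2)–1(7,3)= 1(7,3)–1(7,4)= 1(7,4)–1(7,5)=  → 0/4 unlike.
Total adjacent occupied pairs: 40; unlike-type pairs: 6.
6/40 reduces to 3/20.

3/20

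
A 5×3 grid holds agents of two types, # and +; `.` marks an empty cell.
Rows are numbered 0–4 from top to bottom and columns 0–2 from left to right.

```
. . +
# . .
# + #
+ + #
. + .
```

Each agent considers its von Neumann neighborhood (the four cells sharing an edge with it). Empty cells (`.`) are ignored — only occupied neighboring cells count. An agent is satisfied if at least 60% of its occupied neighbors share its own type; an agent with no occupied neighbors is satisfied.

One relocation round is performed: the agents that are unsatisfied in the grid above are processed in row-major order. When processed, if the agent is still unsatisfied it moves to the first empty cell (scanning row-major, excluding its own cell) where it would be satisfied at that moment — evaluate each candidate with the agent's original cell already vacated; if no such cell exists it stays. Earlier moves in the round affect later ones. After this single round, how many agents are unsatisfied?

Initially unsatisfied (in order): (2,0), (2,1), (2,2), (3,0), (3,2).
  (2,0) → (0,0).
  (2,1) → (4,0).
  (2,2): now satisfied by earlier moves; stays.
  (3,0): now satisfied by earlier moves; stays.
  (3,2) → (1,1).
Resulting grid:
# . +
# # .
. . #
+ + .
+ + .
All satisfied now.

0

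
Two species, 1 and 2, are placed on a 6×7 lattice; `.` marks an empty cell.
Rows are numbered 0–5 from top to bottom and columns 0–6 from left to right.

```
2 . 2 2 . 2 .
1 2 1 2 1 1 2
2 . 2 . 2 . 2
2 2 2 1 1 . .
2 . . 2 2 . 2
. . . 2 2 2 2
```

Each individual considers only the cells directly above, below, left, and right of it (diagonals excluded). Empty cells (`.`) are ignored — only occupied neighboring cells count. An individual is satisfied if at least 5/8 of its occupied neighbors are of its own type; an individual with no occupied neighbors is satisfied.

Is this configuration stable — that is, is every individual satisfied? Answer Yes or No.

(0,0)2 0/1 ✗
(0,2)2 1/2 ✗
(0,3)2 2/2 ✓
(0,5)2 0/1 ✗
(1,0)1 0/3 ✗
(1,1)2 0/2 ✗
(1,2)1 0/4 ✗
(1,3)2 1/3 ✗
(1,4)1 1/3 ✗
(1,5)1 1/3 ✗
(1,6)2 1/2 ✗
(2,0)2 1/2 ✗
(2,2)2 1/2 ✗
(2,4)2 0/2 ✗
(2,6)2 1/1 ✓
(3,0)2 3/3 ✓
(3,1)2 2/2 ✓
(3,2)2 2/3 ✓
(3,3)1 1/3 ✗
(3,4)1 1/3 ✗
(4,0)2 1/1 ✓
(4,3)2 2/3 ✓
(4,4)2 2/3 ✓
(4,6)2 1/1 ✓
(5,3)2 2/2 ✓
(5,4)2 3/3 ✓
(5,5)2 2/2 ✓
(5,6)2 2/2 ✓
For instance (0,0) has only 0/1 same-type neighbors, below 5/8.

No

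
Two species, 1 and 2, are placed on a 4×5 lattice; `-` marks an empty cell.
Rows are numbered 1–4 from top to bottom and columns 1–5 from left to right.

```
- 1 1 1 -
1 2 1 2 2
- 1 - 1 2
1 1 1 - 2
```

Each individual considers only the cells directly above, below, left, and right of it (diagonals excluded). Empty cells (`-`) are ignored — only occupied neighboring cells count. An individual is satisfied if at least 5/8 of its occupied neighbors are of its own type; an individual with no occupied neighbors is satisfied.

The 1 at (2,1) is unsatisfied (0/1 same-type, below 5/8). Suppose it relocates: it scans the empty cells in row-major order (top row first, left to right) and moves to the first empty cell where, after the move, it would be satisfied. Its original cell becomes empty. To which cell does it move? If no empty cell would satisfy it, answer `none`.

Vacating (2,1). Empty cells in order:
  (1,1): 1/1 same-type → satisfied — stop here.

(1,1)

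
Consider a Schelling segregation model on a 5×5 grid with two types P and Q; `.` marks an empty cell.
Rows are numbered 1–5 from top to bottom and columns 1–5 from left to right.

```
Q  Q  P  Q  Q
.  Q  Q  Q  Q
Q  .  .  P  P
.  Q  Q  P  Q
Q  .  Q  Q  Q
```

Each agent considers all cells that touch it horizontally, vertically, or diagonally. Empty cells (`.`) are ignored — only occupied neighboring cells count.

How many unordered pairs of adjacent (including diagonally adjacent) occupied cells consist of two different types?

18

Scan each occupied cell's neighbors to the right and below (and the two forward diagonals) so each pair is counted once.
Row 1: Q(1,1)–Q(1,2)= Q(1,1)–Q(2,2)= Q(1,2)–P(1,3)≠ Q(1,2)–Q(2,2)= Q(1,2)–Q(2,3)= P(1,3)–Q(1,4)≠ P(1,3)–Q(2,3)≠ P(1,3)–Q(2,4)≠ P(1,3)–Q(2,2)≠ Q(1,4)–Q(1,5)= Q(1,4)–Q(2,4)= Q(1,4)–Q(2,5)= Q(1,4)–Q(2,3)= Q(1,5)–Q(2,5)= Q(1,5)–Q(2,4)=  → 5/15 unlike.
Row 2: Q(2,2)–Q(2,3)= Q(2,2)–Q(3,1)= Q(2,3)–Q(2,4)= Q(2,3)–P(3,4)≠ Q(2,4)–Q(2,5)= Q(2,4)–P(3,4)≠ Q(2,4)–P(3,5)≠ Q(2,5)–P(3,5)≠ Q(2,5)–P(3,4)≠  → 5/9 unlike.
Row 3: Q(3,1)–Q(4,2)= P(3,4)–P(3,5)= P(3,4)–P(4,4)= P(3,4)–Q(4,5)≠ P(3,4)–Q(4,3)≠ P(3,5)–Q(4,5)≠ P(3,5)–P(4,4)=  → 3/7 unlike.
Row 4: Q(4,2)–Q(4,3)= Q(4,2)–Q(5,3)= Q(4,2)–Q(5,1)= Q(4,3)–P(4,4)≠ Q(4,3)–Q(5,3)= Q(4,3)–Q(5,4)= P(4,4)–Q(4,5)≠ P(4,4)–Q(5,4)≠ P(4,4)–Q(5,5)≠ P(4,4)–Q(5,3)≠ Q(4,5)–Q(5,5)= Q(4,5)–Q(5,4)=  → 5/12 unlike.
Row 5: Q(5,3)–Q(5,4)= Q(5,4)–Q(5,5)=  → 0/2 unlike.
Total adjacent occupied pairs: 45; unlike-type pairs: 18.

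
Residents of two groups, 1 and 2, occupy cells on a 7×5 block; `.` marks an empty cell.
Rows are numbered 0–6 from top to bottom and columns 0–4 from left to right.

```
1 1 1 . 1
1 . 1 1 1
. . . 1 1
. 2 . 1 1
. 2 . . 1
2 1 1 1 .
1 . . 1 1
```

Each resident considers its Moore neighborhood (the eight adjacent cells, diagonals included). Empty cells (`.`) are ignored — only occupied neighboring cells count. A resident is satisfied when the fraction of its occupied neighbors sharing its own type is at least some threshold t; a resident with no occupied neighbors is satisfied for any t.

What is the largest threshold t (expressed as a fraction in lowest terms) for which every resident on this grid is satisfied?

1/3

(0,0)1 2/2
(0,1)1 4/4
(0,2)1 3/3
(0,4)1 2/2
(1,0)1 2/2
(1,2)1 4/4
(1,3)1 6/6
(1,4)1 4/4
(2,3)1 6/6
(2,4)1 5/5
(3,1)2 1/1
(3,3)1 4/4
(3,4)1 4/4
(4,1)2 2/4
(4,4)1 3/3
(5,0)2 1/3
(5,1)1 2/4
(5,2)1 3/4
(5,3)1 4/4
(6,0)1 1/2
(6,3)1 3/3
(6,4)1 2/2
The smallest same-type fraction is 1/3 at (5,0), which reduces to 1/3. Any threshold above that leaves this resident unsatisfied.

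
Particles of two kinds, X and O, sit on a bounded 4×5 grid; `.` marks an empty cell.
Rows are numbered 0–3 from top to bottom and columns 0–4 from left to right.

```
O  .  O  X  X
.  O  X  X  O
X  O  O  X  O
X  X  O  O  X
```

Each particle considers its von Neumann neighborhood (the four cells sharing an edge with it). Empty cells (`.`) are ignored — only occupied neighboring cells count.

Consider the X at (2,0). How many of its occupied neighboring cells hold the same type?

Occupied neighbors of (2,0): (3,0)=X, (2,1)=O.
Same type (X): 1 of 2.

1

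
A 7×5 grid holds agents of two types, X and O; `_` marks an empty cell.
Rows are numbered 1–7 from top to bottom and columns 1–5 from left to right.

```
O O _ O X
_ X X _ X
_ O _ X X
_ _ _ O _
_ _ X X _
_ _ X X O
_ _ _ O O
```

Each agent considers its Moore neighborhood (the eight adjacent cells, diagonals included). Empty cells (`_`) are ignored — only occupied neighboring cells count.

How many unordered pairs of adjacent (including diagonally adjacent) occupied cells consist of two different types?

17

Scan each occupied cell's neighbors to the right and below (and the two forward diagonals) so each pair is counted once.
Row 1: O(1,1)–O(1,2)= O(1,1)–X(2,2)≠ O(1,2)–X(2,2)≠ O(1,2)–X(2,3)≠ O(1,4)–X(1,5)≠ O(1,4)–X(2,5)≠ O(1,4)–X(2,3)≠ X(1,5)–X(2,5)=  → 6/8 unlike.
Row 2: X(2,2)–X(2,3)= X(2,2)–O(3,2)≠ X(2,3)–X(3,4)= X(2,3)–O(3,2)≠ X(2,5)–X(3,5)= X(2,5)–X(3,4)=  → 2/6 unlike.
Row 3: X(3,4)–X(3,5)= X(3,4)–O(4,4)≠ X(3,5)–O(4,4)≠  → 2/3 unlike.
Row 4: O(4,4)–X(5,4)≠ O(4,4)–X(5,3)≠  → 2/2 unlike.
Row 5: X(5,3)–X(5,4)= X(5,3)–X(6,3)= X(5,3)–X(6,4)= X(5,4)–X(6,4)= X(5,4)–O(6,5)≠ X(5,4)–X(6,3)=  → 1/6 unlike.
Row 6: X(6,3)–X(6,4)= X(6,3)–O(7,4)≠ X(6,4)–O(6,5)≠ X(6,4)–O(7,4)≠ X(6,4)–O(7,5)≠ O(6,5)–O(7,5)= O(6,5)–O(7,4)=  → 4/7 unlike.
Row 7: O(7,4)–O(7,5)=  → 0/1 unlike.
Total adjacent occupied pairs: 33; unlike-type pairs: 17.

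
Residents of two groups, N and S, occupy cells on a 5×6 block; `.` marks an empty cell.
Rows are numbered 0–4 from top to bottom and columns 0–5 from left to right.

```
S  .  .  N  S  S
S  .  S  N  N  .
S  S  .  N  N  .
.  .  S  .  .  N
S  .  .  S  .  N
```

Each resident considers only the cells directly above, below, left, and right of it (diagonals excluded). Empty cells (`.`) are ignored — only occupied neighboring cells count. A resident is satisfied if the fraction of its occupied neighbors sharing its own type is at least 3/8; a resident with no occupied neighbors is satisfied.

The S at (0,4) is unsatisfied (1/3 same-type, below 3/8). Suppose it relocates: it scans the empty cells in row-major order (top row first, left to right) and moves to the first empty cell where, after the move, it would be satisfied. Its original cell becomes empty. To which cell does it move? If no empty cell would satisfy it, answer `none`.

Vacating (0,4). Empty cells in order:
  (0,1): 1/1 same-type → satisfied — stop here.

(0,1)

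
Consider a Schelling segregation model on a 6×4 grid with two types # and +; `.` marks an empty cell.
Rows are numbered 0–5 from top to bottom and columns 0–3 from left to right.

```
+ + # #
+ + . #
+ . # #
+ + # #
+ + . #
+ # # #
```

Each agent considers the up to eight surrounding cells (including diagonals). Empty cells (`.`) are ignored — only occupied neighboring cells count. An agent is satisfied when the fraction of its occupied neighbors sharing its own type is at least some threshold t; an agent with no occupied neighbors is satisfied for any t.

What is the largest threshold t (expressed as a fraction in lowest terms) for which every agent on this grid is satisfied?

Row 0: (0,0)+ 3/3 · (0,1)+ 3/4 · (0,2)# 2/4 · (0,3)# 2/2
Row 1: (1,0)+ 4/4 · (1,1)+ 4/6 · (1,3)# 4/4
Row 2: (2,0)+ 4/4 · (2,2)# 4/6 · (2,3)# 4/4
Row 3: (3,0)+ 4/4 · (3,1)+ 4/6 · (3,2)# 4/6 · (3,3)# 4/4
Row 4: (4,0)+ 4/5 · (4,1)+ 4/7 · (4,3)# 4/4
Row 5: (5,0)+ 2/3 · (5,1)# 1/4 · (5,2)# 3/4 · (5,3)# 2/2
The smallest same-type fraction is 1/4 at (5,1), which reduces to 1/4. Any threshold above that leaves this agent unsatisfied.

1/4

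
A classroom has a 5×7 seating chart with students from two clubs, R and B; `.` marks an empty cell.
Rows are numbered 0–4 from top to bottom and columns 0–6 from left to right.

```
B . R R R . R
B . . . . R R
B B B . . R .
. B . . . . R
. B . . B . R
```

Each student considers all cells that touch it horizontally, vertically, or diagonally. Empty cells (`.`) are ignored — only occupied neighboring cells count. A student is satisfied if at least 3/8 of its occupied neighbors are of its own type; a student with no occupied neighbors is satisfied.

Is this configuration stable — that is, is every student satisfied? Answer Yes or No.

(0,0)B 1/1 ok
(0,2)R 1/1 ok
(0,3)R 2/2 ok
(0,4)R 2/2 ok
(0,6)R 2/2 ok
(1,0)B 3/3 ok
(1,5)R 4/4 ok
(1,6)R 3/3 ok
(2,0)B 3/3 ok
(2,1)B 4/4 ok
(2,2)B 2/2 ok
(2,5)R 3/3 ok
(3,1)B 4/4 ok
(3,6)R 2/2 ok
(4,1)B 1/1 ok
(4,4)B 0/0 ok
(4,6)R 1/1 ok
All meet the threshold, so the configuration is stable.

Yes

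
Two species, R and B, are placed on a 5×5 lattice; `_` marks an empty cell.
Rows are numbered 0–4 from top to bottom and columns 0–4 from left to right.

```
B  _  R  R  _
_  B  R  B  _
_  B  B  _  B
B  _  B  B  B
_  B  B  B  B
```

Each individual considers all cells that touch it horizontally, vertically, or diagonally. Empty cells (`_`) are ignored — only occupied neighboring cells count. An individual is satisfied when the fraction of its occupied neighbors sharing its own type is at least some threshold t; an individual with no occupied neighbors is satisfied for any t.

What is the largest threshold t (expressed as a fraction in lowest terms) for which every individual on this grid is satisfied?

1/3

Row 0: (0,0)B 1/1 · (0,2)R 2/4 · (0,3)R 2/3
Row 1: (1,1)B 3/5 · (1,2)R 2/6 · (1,3)B 2/5
Row 2: (2,1)B 4/5 · (2,2)B 5/6 · (2,4)B 3/3
Row 3: (3,0)B 2/2 · (3,2)B 6/6 · (3,3)B 7/7 · (3,4)B 4/4
Row 4: (4,1)B 3/3 · (4,2)B 4/4 · (4,3)B 5/5 · (4,4)B 3/3
The smallest same-type fraction is 2/6 at (1,2), which reduces to 1/3. Any threshold above that leaves this individual unsatisfied.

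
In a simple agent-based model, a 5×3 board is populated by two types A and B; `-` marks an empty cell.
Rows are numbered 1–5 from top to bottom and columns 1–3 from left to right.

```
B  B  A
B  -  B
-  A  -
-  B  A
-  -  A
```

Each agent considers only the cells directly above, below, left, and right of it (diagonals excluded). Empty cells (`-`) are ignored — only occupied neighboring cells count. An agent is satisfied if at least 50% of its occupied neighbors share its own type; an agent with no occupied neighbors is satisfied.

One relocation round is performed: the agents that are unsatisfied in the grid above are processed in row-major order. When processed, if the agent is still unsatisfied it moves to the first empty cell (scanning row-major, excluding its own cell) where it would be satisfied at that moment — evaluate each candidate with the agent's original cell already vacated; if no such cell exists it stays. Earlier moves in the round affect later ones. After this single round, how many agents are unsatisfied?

0

Initially unsatisfied (in order): (1,3), (2,3), (3,2), (4,2).
  (1,3) → (3,1).
  (2,3): now satisfied by earlier moves; stays.
  (3,2): now satisfied by earlier moves; stays.
  (4,2) → (1,3).
Resulting grid:
B B B
B - B
A A -
- - A
- - A
All satisfied now.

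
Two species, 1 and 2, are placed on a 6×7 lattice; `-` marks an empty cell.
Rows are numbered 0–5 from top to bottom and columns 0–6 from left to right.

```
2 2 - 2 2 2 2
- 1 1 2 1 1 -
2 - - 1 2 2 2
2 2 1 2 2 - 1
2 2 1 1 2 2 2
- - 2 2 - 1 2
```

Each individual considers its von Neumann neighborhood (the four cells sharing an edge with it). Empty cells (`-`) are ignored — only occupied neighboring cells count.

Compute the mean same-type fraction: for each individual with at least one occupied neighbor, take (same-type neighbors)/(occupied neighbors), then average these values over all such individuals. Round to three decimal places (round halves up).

(0,0)2 1/1
(0,1)2 1/2
(0,3)2 2/2
(0,4)2 2/3
(0,5)2 2/3
(0,6)2 1/1
(1,1)1 1/2
(1,2)1 1/2
(1,3)2 1/4
(1,4)1 1/4
(1,5)1 1/3
(2,0)2 1/1
(2,3)1 0/3
(2,4)2 2/4
(2,5)2 2/3
(2,6)2 1/2
(3,0)2 3/3
(3,1)2 2/3
(3,2)1 1/3
(3,3)2 1/4
(3,4)2 3/3
(3,6)1 0/2
(4,0)2 2/2
(4,1)2 2/3
(4,2)1 2/4
(4,3)1 1/4
(4,4)2 2/3
(4,5)2 2/3
(4,6)2 2/3
(5,2)2 1/2
(5,3)2 1/2
(5,5)1 0/2
(5,6)2 1/2
Sum over 33 individuals: 1/1 + 1/2 + 2/2 + 2/3 + 2/3 + 1/1 + 1/2 + 1/2 + 1/4 + 1/4 + 1/3 + 1/1 + 0/3 + 2/4 + 2/3 + 1/2 + 3/3 + 2/3 + 1/3 + 1/4 + 3/3 + 0/2 + 2/2 + 2/3 + 2/4 + 1/4 + 2/3 + 2/3 + 2/3 + 1/2 + 1/2 + 0/2 + 1/2 = 37/2; mean = 37/2 ÷ 33 = 37/66 = 0.560606… → 0.561.

0.561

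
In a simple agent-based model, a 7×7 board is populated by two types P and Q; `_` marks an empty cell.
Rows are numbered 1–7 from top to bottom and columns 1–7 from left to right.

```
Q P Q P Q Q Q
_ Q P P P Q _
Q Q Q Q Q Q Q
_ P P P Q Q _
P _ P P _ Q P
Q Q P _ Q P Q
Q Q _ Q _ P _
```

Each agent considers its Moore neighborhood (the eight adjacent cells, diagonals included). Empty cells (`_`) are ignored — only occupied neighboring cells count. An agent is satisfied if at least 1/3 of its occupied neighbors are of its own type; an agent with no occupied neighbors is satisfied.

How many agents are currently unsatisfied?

5

Row 1: (1,1)Q 1/2 ✓ · (1,2)P 1/4 ✗ · (1,3)Q 1/5 ✗ · (1,4)P 3/5 ✓ · (1,5)Q 2/5 ✓ · (1,6)Q 3/4 ✓ · (1,7)Q 2/2 ✓
Row 2: (2,2)Q 5/7 ✓ · (2,3)P 3/8 ✓ · (2,4)P 3/8 ✓ · (2,5)P 2/8 ✗ · (2,6)Q 6/7 ✓
Row 3: (3,1)Q 2/3 ✓ · (3,2)Q 3/6 ✓ · (3,3)Q 3/8 ✓ · (3,4)Q 3/8 ✓ · (3,5)Q 5/8 ✓ · (3,6)Q 5/6 ✓ · (3,7)Q 3/3 ✓
Row 4: (4,2)P 3/6 ✓ · (4,3)P 4/7 ✓ · (4,4)P 3/7 ✓ · (4,5)Q 5/7 ✓ · (4,6)Q 5/6 ✓
Row 5: (5,1)P 1/3 ✓ · (5,3)P 5/6 ✓ · (5,4)P 4/6 ✓ · (5,6)Q 4/6 ✓ · (5,7)P 1/4 ✗
Row 6: (6,1)Q 3/4 ✓ · (6,2)Q 3/6 ✓ · (6,3)P 2/5 ✓ · (6,5)Q 2/5 ✓ · (6,6)P 2/5 ✓ · (6,7)Q 1/4 ✗
Row 7: (7,1)Q 3/3 ✓ · (7,2)Q 3/4 ✓ · (7,4)Q 1/2 ✓ · (7,6)P 1/3 ✓
Unsatisfied: (1,2), (1,3), (2,5), (5,7), (6,7) — 5 in total.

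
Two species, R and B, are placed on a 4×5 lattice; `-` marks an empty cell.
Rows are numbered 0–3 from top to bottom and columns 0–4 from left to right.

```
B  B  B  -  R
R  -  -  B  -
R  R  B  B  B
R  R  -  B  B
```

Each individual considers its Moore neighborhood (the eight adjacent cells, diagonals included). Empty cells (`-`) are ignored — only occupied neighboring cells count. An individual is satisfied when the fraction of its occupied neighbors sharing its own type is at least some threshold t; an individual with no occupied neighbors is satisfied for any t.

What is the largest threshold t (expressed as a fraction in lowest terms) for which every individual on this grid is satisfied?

Row 0: (0,0)B 1/2 · (0,1)B 2/3 · (0,2)B 2/2 · (0,4)R 0/1
Row 1: (1,0)R 2/4 · (1,3)B 4/5
Row 2: (2,0)R 4/4 · (2,1)R 4/5 · (2,2)B 3/5 · (2,3)B 5/5 · (2,4)B 4/4
Row 3: (3,0)R 3/3 · (3,1)R 3/4 · (3,3)B 4/4 · (3,4)B 3/3
The smallest same-type fraction is 0/1 at (0,4), which reduces to 0/1. Any threshold above that leaves this individual unsatisfied.

0/1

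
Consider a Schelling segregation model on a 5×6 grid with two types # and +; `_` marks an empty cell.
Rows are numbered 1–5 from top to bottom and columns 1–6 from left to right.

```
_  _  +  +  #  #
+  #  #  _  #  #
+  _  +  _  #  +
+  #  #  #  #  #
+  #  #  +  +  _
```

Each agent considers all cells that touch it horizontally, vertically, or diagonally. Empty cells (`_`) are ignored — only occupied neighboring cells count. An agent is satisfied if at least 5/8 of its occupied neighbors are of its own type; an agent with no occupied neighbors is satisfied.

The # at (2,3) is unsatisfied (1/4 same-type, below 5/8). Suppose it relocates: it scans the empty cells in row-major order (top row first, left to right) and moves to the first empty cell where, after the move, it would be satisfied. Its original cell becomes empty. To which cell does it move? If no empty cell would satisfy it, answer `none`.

(3,4)

Vacating (2,3). Empty cells in order:
  (1,1): 1/2 same-type → still unsatisfied.
  (1,2): 1/3 same-type → still unsatisfied.
  (2,4): 3/6 same-type → still unsatisfied.
  (3,2): 3/7 same-type → still unsatisfied.
  (3,4): 5/6 same-type → satisfied — stop here.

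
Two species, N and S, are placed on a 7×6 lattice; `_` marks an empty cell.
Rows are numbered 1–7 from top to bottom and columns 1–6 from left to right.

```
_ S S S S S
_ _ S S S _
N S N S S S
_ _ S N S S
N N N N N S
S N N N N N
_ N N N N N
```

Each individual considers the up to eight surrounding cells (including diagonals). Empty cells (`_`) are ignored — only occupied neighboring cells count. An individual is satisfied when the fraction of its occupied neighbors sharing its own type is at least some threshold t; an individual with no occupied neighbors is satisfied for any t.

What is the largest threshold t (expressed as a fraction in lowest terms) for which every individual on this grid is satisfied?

(1,2)S 2/2
(1,3)S 4/4
(1,4)S 5/5
(1,5)S 4/4
(1,6)S 2/2
(2,3)S 6/7
(2,4)S 7/8
(2,5)S 7/7
(3,1)N 0/1
(3,2)S 2/4
(3,3)N 1/6
(3,4)S 6/8
(3,5)S 6/7
(3,6)S 4/4
(4,3)S 2/7
(4,4)N 4/8
(4,5)S 5/8
(4,6)S 4/5
(5,1)N 2/3
(5,2)N 4/6
(5,3)N 6/7
(5,4)N 6/8
(5,5)N 5/8
(5,6)S 2/5
(6,1)S 0/4
(6,2)N 6/7
(6,3)N 8/8
(6,4)N 8/8
(6,5)N 7/8
(6,6)N 4/5
(7,2)N 3/4
(7,3)N 5/5
(7,4)N 5/5
(7,5)N 5/5
(7,6)N 3/3
The smallest same-type fraction is 0/1 at (3,1), which reduces to 0/1. Any threshold above that leaves this individual unsatisfied.

0/1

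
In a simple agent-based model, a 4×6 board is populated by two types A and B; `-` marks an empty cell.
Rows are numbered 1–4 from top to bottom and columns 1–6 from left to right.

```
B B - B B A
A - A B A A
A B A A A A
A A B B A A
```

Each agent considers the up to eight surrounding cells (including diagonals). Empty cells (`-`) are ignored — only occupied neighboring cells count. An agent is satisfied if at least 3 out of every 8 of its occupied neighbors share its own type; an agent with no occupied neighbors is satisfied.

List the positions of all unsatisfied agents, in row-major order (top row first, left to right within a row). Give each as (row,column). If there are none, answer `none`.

(1,2), (2,1), (2,3), (2,4), (3,2), (4,4)

(1,1)B 1/2 satisfied
(1,2)B 1/3 not
(1,4)B 2/4 satisfied
(1,5)B 2/5 satisfied
(1,6)A 2/3 satisfied
(2,1)A 1/4 not
(2,3)A 2/6 not
(2,4)B 2/7 not
(2,5)A 5/8 satisfied
(2,6)A 4/5 satisfied
(3,1)A 3/4 satisfied
(3,2)B 1/7 not
(3,3)A 3/7 satisfied
(3,4)A 5/8 satisfied
(3,5)A 6/8 satisfied
(3,6)A 5/5 satisfied
(4,1)A 2/3 satisfied
(4,2)A 3/5 satisfied
(4,3)B 2/5 satisfied
(4,4)B 1/5 not
(4,5)A 4/5 satisfied
(4,6)A 3/3 satisfied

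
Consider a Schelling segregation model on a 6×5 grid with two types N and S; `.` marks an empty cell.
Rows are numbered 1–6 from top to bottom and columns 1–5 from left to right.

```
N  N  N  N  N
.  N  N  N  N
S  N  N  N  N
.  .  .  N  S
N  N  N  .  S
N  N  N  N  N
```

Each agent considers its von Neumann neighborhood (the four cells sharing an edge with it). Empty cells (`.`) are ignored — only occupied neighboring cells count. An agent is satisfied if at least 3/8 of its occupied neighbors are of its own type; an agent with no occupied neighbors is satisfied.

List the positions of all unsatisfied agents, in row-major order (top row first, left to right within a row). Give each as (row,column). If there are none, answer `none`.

(1,1)N 1/1 satisfied
(1,2)N 3/3 satisfied
(1,3)N 3/3 satisfied
(1,4)N 3/3 satisfied
(1,5)N 2/2 satisfied
(2,2)N 3/3 satisfied
(2,3)N 4/4 satisfied
(2,4)N 4/4 satisfied
(2,5)N 3/3 satisfied
(3,1)S 0/1 not
(3,2)N 2/3 satisfied
(3,3)N 3/3 satisfied
(3,4)N 4/4 satisfied
(3,5)N 2/3 satisfied
(4,4)N 1/2 satisfied
(4,5)S 1/3 not
(5,1)N 2/2 satisfied
(5,2)N 3/3 satisfied
(5,3)N 2/2 satisfied
(5,5)S 1/2 satisfied
(6,1)N 2/2 satisfied
(6,2)N 3/3 satisfied
(6,3)N 3/3 satisfied
(6,4)N 2/2 satisfied
(6,5)N 1/2 satisfied

(3,1), (4,5)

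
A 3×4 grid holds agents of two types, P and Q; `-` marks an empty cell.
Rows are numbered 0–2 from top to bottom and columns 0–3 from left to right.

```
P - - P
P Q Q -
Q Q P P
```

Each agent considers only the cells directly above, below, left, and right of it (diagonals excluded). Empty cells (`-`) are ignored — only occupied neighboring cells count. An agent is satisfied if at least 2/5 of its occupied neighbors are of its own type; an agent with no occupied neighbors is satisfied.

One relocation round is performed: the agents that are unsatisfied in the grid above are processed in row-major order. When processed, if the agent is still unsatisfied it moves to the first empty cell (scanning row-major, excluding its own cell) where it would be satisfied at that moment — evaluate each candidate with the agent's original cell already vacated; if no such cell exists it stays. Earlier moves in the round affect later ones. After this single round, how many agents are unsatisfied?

0

Initially unsatisfied (in order): (1,0), (2,2).
  (1,0) → (0,1).
  (2,2) → (0,2).
Resulting grid:
P P P P
- Q Q -
Q Q - P
All satisfied now.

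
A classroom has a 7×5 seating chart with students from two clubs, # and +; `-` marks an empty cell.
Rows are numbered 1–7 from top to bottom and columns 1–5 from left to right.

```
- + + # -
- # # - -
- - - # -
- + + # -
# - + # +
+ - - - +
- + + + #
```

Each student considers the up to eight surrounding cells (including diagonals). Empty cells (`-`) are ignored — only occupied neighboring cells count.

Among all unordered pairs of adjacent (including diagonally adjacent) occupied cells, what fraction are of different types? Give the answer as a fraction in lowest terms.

Scan each occupied cell's neighbors to the right and below (and the two forward diagonals) so each pair is counted once.
From row 1: 5 unlike of 7 pairs (running 5/7).
From row 2: 0 unlike of 2 pairs (running 5/9).
From row 3: 1 unlike of 2 pairs (running 6/11).
From row 4: 5 unlike of 9 pairs (running 11/20).
From row 5: 4 unlike of 5 pairs (running 15/25).
From row 6: 1 unlike of 3 pairs (running 16/28).
From row 7: 1 unlike of 3 pairs (running 17/31).
Total adjacent occupied pairs: 31; unlike-type pairs: 17.
17/31 is already in lowest terms.

17/31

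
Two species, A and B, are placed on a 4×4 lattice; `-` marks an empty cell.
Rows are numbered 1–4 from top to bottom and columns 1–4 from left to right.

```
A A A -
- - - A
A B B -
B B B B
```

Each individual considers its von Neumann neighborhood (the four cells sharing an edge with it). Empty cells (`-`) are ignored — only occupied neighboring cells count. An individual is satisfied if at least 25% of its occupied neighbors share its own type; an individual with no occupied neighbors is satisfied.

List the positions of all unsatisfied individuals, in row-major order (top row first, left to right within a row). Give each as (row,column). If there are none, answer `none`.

(1,1)A 1/1 ok
(1,2)A 2/2 ok
(1,3)A 1/1 ok
(2,4)A 0/0 ok
(3,1)A 0/2 unhappy
(3,2)B 2/3 ok
(3,3)B 2/2 ok
(4,1)B 1/2 ok
(4,2)B 3/3 ok
(4,3)B 3/3 ok
(4,4)B 1/1 ok

(3,1)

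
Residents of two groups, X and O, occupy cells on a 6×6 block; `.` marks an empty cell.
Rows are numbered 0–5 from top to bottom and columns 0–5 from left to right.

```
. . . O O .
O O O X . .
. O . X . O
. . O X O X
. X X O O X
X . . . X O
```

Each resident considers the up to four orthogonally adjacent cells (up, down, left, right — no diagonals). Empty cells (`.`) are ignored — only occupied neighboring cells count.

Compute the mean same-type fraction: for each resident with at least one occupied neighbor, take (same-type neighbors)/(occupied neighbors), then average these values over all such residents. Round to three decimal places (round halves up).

(0,3)O 1/2
(0,4)O 1/1
(1,0)O 1/1
(1,1)O 3/3
(1,2)O 1/2
(1,3)X 1/3
(2,1)O 1/1
(2,3)X 2/2
(2,5)O 0/1
(3,2)O 0/2
(3,3)X 1/4
(3,4)O 1/3
(3,5)X 1/3
(4,1)X 1/1
(4,2)X 1/3
(4,3)O 1/3
(4,4)O 2/4
(4,5)X 1/3
(5,0)X — no occupied neighbors
(5,4)X 0/2
(5,5)O 0/2
Sum over 20 residents: 1/2 + 1/1 + 1/1 + 3/3 + 1/2 + 1/3 + 1/1 + 2/2 + 0/1 + 0/2 + 1/4 + 1/3 + 1/3 + 1/1 + 1/3 + 1/3 + 2/4 + 1/3 + 0/2 + 0/2 = 39/4; mean = 39/4 ÷ 20 = 39/80 = 0.4875 → 0.488.

0.488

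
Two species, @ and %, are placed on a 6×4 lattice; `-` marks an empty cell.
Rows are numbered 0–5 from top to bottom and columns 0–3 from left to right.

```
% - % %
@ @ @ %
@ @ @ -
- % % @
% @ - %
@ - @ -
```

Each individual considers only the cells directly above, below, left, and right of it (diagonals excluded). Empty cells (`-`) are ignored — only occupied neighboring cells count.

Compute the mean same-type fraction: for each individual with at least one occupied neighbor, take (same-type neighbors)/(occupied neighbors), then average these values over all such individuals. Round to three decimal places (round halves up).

(0,0)% 0/1
(0,2)% 1/2
(0,3)% 2/2
(1,0)@ 2/3
(1,1)@ 3/3
(1,2)@ 2/4
(1,3)% 1/2
(2,0)@ 2/2
(2,1)@ 3/4
(2,2)@ 2/3
(3,1)% 1/3
(3,2)% 1/3
(3,3)@ 0/2
(4,0)% 0/2
(4,1)@ 0/2
(4,3)% 0/1
(5,0)@ 0/1
(5,2)@ — no occupied neighbors
Sum over 17 individuals: 0/1 + 1/2 + 2/2 + 2/3 + 3/3 + 2/4 + 1/2 + 2/2 + 3/4 + 2/3 + 1/3 + 1/3 + 0/2 + 0/2 + 0/2 + 0/1 + 0/1 = 29/4; mean = 29/4 ÷ 17 = 29/68 = 0.426470… → 0.426.

0.426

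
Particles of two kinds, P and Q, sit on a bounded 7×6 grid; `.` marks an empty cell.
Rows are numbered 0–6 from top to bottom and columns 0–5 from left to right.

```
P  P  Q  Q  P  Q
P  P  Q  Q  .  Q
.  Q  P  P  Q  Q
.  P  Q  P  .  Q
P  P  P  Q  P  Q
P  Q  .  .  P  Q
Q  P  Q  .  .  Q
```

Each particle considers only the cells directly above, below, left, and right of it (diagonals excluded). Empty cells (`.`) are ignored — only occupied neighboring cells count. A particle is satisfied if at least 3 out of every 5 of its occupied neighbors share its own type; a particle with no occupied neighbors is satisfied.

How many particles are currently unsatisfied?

20

(0,0)P 2/2 ✓
(0,1)P 2/3 ✓
(0,2)Q 2/3 ✓
(0,3)Q 2/3 ✓
(0,4)P 0/2 ✗
(0,5)Q 1/2 ✗
(1,0)P 2/2 ✓
(1,1)P 2/4 ✗
(1,2)Q 2/4 ✗
(1,3)Q 2/3 ✓
(1,5)Q 2/2 ✓
(2,1)Q 0/3 ✗
(2,2)P 1/4 ✗
(2,3)P 2/4 ✗
(2,4)Q 1/2 ✗
(2,5)Q 3/3 ✓
(3,1)P 1/3 ✗
(3,2)Q 0/4 ✗
(3,3)P 1/3 ✗
(3,5)Q 2/2 ✓
(4,0)P 2/2 ✓
(4,1)P 3/4 ✓
(4,2)P 1/3 ✗
(4,3)Q 0/3 ✗
(4,4)P 1/3 ✗
(4,5)Q 2/3 ✓
(5,0)P 1/3 ✗
(5,1)Q 0/3 ✗
(5,4)P 1/2 ✗
(5,5)Q 2/3 ✓
(6,0)Q 0/2 ✗
(6,1)P 0/3 ✗
(6,2)Q 0/1 ✗
(6,5)Q 1/1 ✓
Unsatisfied: (0,4), (0,5), (1,1), (1,2), (2,1), (2,2), (2,3), (2,4), (3,1), (3,2), (3,3), (4,2), (4,3), (4,4), (5,0), (5,1), (5,4), (6,0), (6,1), (6,2) — 20 in total.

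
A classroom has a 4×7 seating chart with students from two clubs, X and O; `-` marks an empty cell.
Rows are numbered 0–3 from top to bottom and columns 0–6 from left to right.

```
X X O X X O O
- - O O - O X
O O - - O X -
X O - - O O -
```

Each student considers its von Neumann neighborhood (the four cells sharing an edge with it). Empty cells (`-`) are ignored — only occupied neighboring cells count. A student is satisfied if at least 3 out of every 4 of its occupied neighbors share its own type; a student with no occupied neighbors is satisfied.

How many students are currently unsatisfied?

(0,0)X 1/1 ok
(0,1)X 1/2 unhappy
(0,2)O 1/3 unhappy
(0,3)X 1/3 unhappy
(0,4)X 1/2 unhappy
(0,5)O 2/3 unhappy
(0,6)O 1/2 unhappy
(1,2)O 2/2 ok
(1,3)O 1/2 unhappy
(1,5)O 1/3 unhappy
(1,6)X 0/2 unhappy
(2,0)O 1/2 unhappy
(2,1)O 2/2 ok
(2,4)O 1/2 unhappy
(2,5)X 0/3 unhappy
(3,0)X 0/2 unhappy
(3,1)O 1/2 unhappy
(3,4)O 2/2 ok
(3,5)O 1/2 unhappy
Unsatisfied: (0,1), (0,2), (0,3), (0,4), (0,5), (0,6), (1,3), (1,5), (1,6), (2,0), (2,4), (2,5), (3,0), (3,1), (3,5) — 15 in total.

15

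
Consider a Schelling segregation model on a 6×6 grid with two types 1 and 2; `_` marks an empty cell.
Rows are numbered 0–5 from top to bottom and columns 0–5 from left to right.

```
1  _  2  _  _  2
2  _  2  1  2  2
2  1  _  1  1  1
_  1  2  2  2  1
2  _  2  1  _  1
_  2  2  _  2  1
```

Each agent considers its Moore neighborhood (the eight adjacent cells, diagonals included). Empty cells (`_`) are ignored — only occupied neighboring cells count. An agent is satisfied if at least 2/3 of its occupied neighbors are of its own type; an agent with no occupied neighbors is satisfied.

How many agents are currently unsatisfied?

21

(0,0)1 0/1 ✗
(0,2)2 1/2 ✗
(0,5)2 2/2 ✓
(1,0)2 1/3 ✗
(1,2)2 1/4 ✗
(1,3)1 2/5 ✗
(1,4)2 2/6 ✗
(1,5)2 2/4 ✗
(2,0)2 1/3 ✗
(2,1)1 1/5 ✗
(2,3)1 2/7 ✗
(2,4)1 4/8 ✗
(2,5)1 2/5 ✗
(3,1)1 1/5 ✗
(3,2)2 2/6 ✗
(3,3)2 3/6 ✗
(3,4)2 1/7 ✗
(3,5)1 3/4 ✓
(4,0)2 1/2 ✗
(4,2)2 4/6 ✓
(4,3)1 0/6 ✗
(4,5)1 2/4 ✗
(5,1)2 3/3 ✓
(5,2)2 2/3 ✓
(5,4)2 0/3 ✗
(5,5)1 1/2 ✗
Unsatisfied: (0,0), (0,2), (1,0), (1,2), (1,3), (1,4), (1,5), (2,0), (2,1), (2,3), (2,4), (2,5), (3,1), (3,2), (3,3), (3,4), (4,0), (4,3), (4,5), (5,4), (5,5) — 21 in total.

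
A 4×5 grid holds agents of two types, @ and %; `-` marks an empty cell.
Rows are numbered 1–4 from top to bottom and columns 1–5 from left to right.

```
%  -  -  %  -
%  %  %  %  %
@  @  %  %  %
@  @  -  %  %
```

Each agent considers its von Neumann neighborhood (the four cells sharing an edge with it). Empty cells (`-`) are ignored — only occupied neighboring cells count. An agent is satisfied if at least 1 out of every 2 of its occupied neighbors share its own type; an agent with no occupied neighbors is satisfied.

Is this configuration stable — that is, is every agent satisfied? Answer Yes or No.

Yes

(1,1)% 1/1 ok
(1,4)% 1/1 ok
(2,1)% 2/3 ok
(2,2)% 2/3 ok
(2,3)% 3/3 ok
(2,4)% 4/4 ok
(2,5)% 2/2 ok
(3,1)@ 2/3 ok
(3,2)@ 2/4 ok
(3,3)% 2/3 ok
(3,4)% 4/4 ok
(3,5)% 3/3 ok
(4,1)@ 2/2 ok
(4,2)@ 2/2 ok
(4,4)% 2/2 ok
(4,5)% 2/2 ok
All meet the threshold, so the configuration is stable.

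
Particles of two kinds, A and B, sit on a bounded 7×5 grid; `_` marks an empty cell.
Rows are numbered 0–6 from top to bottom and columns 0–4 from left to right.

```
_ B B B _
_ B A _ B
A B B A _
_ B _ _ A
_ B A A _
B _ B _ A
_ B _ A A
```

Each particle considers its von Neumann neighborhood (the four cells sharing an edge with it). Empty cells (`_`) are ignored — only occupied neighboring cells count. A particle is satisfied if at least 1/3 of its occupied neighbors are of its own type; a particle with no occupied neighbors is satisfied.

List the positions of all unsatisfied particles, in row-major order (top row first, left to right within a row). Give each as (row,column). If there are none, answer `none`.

Row 0: (0,1)B 2/2 satisfied · (0,2)B 2/3 satisfied · (0,3)B 1/1 satisfied
Row 1: (1,1)B 2/3 satisfied · (1,2)A 0/3 not · (1,4)B 0/0 satisfied
Row 2: (2,0)A 0/1 not · (2,1)B 3/4 satisfied · (2,2)B 1/3 satisfied · (2,3)A 0/1 not
Row 3: (3,1)B 2/2 satisfied · (3,4)A 0/0 satisfied
Row 4: (4,1)B 1/2 satisfied · (4,2)A 1/3 satisfied · (4,3)A 1/1 satisfied
Row 5: (5,0)B 0/0 satisfied · (5,2)B 0/1 not · (5,4)A 1/1 satisfied
Row 6: (6,1)B 0/0 satisfied · (6,3)A 1/1 satisfied · (6,4)A 2/2 satisfied

(1,2), (2,0), (2,3), (5,2)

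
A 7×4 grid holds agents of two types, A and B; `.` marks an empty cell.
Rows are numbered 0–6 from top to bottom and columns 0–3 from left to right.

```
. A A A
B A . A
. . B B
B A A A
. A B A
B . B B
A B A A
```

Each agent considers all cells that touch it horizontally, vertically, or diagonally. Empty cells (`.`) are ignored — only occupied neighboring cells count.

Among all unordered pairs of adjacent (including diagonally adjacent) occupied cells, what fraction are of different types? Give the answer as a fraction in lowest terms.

Scan each occupied cell's neighbors to the right and below (and the two forward diagonals) so each pair is counted once.
From row 0: 1 unlike of 7 pairs (running 1/7).
From row 1: 4 unlike of 4 pairs (running 5/11).
From row 2: 5 unlike of 6 pairs (running 10/17).
From row 3: 5 unlike of 11 pairs (running 15/28).
From row 4: 6 unlike of 8 pairs (running 21/36).
From row 5: 5 unlike of 8 pairs (running 26/44).
From row 6: 2 unlike of 3 pairs (running 28/47).
Total adjacent occupied pairs: 47; unlike-type pairs: 28.
28/47 is already in lowest terms.

28/47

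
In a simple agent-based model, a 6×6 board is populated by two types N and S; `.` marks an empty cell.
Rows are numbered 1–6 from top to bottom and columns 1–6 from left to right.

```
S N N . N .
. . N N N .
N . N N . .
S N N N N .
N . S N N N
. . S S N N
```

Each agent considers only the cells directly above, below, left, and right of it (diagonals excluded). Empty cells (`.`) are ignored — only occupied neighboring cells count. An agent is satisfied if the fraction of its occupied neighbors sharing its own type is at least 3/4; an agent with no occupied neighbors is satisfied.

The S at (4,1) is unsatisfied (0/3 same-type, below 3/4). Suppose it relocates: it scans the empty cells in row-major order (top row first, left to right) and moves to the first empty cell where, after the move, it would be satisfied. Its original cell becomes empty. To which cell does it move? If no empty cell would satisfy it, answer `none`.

Vacating (4,1). Empty cells in order:
  (1,4): 0/3 same-type → still unsatisfied.
  (1,6): 0/1 same-type → still unsatisfied.
  (2,1): 1/2 same-type → still unsatisfied.
  (2,2): 0/2 same-type → still unsatisfied.
  (2,6): 0/1 same-type → still unsatisfied.
  (3,2): 0/3 same-type → still unsatisfied.
  (3,5): 0/3 same-type → still unsatisfied.
  (3,6): 0/0 same-type → satisfied — stop here.

(3,6)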